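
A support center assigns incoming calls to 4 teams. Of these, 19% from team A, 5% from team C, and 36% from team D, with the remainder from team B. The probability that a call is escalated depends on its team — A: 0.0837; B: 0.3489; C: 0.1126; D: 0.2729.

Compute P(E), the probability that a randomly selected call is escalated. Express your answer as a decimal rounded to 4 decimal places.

P(B) = 1 − (0.19 + 0.05 + 0.36) = 0.4.
By the law of total probability,
P(E) = P(E|A)·P(A) + P(E|B)·P(B) + P(E|C)·P(C) + P(E|D)·P(D)
      = 0.0837·0.19 + 0.3489·0.4 + 0.1126·0.05 + 0.2729·0.36
      = 0.015903 + 0.13956 + 0.00563 + 0.098244 = 0.259337

0.2593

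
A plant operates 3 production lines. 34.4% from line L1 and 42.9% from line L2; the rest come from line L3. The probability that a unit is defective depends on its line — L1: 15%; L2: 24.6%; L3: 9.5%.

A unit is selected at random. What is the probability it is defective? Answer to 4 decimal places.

P(L3) = 1 − (0.344 + 0.429) = 0.227.
P(D) = P(D|L1)·P(L1) + P(D|L2)·P(L2) + P(D|L3)·P(L3)
      = 0.15·0.344 + 0.246·0.429 + 0.095·0.227
      = 0.0516 + 0.105534 + 0.021565 = 0.178699

P(D) ≈ 0.1787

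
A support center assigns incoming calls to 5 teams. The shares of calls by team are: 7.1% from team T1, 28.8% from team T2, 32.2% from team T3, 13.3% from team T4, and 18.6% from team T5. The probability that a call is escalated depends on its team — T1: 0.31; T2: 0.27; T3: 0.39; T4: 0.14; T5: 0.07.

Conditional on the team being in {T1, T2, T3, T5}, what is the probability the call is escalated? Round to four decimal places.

P(E|S) ≈ 0.2749

Let S = {T1, T2, T3, T5}.
P(S) = 0.071 + 0.288 + 0.322 + 0.186 = 0.867.
P(E ∩ S) = 0.31·0.071 + 0.27·0.288 + 0.39·0.322 + 0.07·0.186 = 0.02201 + 0.07776 + 0.12558 + 0.01302 = 0.23837.
P(E | S) = 0.23837 / 0.867 = 0.274937…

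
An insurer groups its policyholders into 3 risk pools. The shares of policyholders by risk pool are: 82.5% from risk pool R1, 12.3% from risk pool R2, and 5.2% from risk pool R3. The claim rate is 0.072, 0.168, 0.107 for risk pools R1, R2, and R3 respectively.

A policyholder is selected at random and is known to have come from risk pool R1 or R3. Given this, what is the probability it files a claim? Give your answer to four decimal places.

P(C|S) ≈ 0.0741

Let S = {R1, R3}.
P(S) = 0.825 + 0.052 = 0.877.
P(C ∩ S) = 0.072·0.825 + 0.107·0.052 = 0.0594 + 0.005564 = 0.064964.
P(C | S) = 0.064964 / 0.877 = 0.074075…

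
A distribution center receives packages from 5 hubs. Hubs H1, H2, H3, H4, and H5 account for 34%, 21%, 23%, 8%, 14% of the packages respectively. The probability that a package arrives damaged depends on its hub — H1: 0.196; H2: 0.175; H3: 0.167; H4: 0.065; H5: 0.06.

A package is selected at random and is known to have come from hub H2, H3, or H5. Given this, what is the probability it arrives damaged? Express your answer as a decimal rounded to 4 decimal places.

Let S = {H2, H3, H5}.
P(S) = 0.21 + 0.23 + 0.14 = 0.58.
P(D ∩ S) = 0.175·0.21 + 0.167·0.23 + 0.06·0.14 = 0.03675 + 0.03841 + 0.0084 = 0.08356.
P(D | S) = 0.08356 / 0.58 = 0.144069…

0.1441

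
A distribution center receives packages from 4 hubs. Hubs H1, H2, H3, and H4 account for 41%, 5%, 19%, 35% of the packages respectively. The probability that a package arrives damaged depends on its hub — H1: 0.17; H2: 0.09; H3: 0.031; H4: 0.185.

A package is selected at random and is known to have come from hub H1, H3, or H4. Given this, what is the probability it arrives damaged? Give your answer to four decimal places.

0.1477

Let S = {H1, H3, H4}.
P(S) = 0.41 + 0.19 + 0.35 = 0.95.
P(D ∩ S) = 0.17·0.41 + 0.031·0.19 + 0.185·0.35 = 0.0697 + 0.00589 + 0.06475 = 0.14034.
P(D | S) = 0.14034 / 0.95 = 0.147726…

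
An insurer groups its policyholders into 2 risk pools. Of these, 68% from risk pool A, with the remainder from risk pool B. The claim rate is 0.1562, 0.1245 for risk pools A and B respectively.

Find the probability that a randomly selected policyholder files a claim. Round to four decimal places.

0.1461

P(B) = 1 − (0.68) = 0.32.
Using total probability over the partition,
P(C) = P(C|A)·P(A) + P(C|B)·P(B)
      = 0.1562·0.68 + 0.1245·0.32
      = 0.106216 + 0.03984 = 0.146056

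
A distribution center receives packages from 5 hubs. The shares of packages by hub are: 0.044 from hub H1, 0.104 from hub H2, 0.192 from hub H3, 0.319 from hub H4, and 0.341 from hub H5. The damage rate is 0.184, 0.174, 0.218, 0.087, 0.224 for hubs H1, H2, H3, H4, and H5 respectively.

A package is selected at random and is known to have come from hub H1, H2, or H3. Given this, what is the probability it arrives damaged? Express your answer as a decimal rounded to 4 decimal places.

0.2001

Let S = {H1, H2, H3}.
P(S) = 0.044 + 0.104 + 0.192 = 0.34.
P(D ∩ S) = 0.184·0.044 + 0.174·0.104 + 0.218·0.192 = 0.008096 + 0.018096 + 0.041856 = 0.068048.
P(D | S) = 0.068048 / 0.34 = 0.200141…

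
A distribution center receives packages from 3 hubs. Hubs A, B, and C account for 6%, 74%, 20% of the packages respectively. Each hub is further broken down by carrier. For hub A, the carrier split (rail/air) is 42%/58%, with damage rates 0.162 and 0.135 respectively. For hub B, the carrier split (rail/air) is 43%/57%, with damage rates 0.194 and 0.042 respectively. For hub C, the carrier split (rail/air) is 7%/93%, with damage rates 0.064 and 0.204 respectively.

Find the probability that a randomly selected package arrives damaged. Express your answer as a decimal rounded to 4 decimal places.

P(D) ≈ 0.1271

P(D|A) = 0.42·0.162 + 0.58·0.135 = 0.06804 + 0.0783 = 0.14634
P(D|B) = 0.43·0.194 + 0.57·0.042 = 0.08342 + 0.02394 = 0.10736
P(D|C) = 0.07·0.064 + 0.93·0.204 = 0.00448 + 0.18972 = 0.1942
By total probability over the outer partition,
P(D) = 0.06·0.14634 + 0.74·0.10736 + 0.2·0.1942
      = 0.0087804 + 0.0794464 + 0.03884 = 0.1270668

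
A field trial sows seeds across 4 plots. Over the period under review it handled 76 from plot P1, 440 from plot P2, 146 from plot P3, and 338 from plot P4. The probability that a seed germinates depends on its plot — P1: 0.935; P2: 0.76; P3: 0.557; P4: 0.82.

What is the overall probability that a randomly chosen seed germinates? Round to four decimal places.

Total: 76 + 440 + 146 + 338 = 1000.
P(P1) = 76/1000 = 0.076. P(P2) = 440/1000 = 0.44. P(P3) = 146/1000 = 0.146. P(P4) = 338/1000 = 0.338.
Using total probability over the partition,
P(G) = P(G|P1)·P(P1) + P(G|P2)·P(P2) + P(G|P3)·P(P3) + P(G|P4)·P(P4)
      = 0.935·0.076 + 0.76·0.44 + 0.557·0.146 + 0.82·0.338
      = 0.07106 + 0.3344 + 0.081322 + 0.27716 = 0.763942

P(G) ≈ 0.7639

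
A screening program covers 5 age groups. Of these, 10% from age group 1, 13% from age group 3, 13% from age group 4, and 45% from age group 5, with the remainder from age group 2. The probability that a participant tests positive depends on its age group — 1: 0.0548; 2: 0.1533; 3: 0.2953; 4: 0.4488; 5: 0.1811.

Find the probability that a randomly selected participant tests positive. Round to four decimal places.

P(T) ≈ 0.2128

P(2) = 1 − (0.1 + 0.13 + 0.13 + 0.45) = 0.19.
By the law of total probability,
P(T) = P(T|1)·P(1) + P(T|2)·P(2) + P(T|3)·P(3) + P(T|4)·P(4) + P(T|5)·P(5)
      = 0.0548·0.1 + 0.1533·0.19 + 0.2953·0.13 + 0.4488·0.13 + 0.1811·0.45
      = 0.00548 + 0.029127 + 0.038389 + 0.058344 + 0.081495 = 0.212835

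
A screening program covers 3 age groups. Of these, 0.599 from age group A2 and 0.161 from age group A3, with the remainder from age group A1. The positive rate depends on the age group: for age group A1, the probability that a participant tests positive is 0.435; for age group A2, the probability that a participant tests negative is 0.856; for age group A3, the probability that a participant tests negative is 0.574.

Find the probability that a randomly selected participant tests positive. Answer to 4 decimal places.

P(A1) = 1 − (0.599 + 0.161) = 0.24.
P(T|A2) = 1 − 0.856 = 0.144.
P(T|A3) = 1 − 0.574 = 0.426.
Using total probability over the partition,
P(T) = P(T|A1)·P(A1) + P(T|A2)·P(A2) + P(T|A3)·P(A3)
      = 0.435·0.24 + 0.144·0.599 + 0.426·0.161
      = 0.1044 + 0.086256 + 0.068586 = 0.259242

0.2592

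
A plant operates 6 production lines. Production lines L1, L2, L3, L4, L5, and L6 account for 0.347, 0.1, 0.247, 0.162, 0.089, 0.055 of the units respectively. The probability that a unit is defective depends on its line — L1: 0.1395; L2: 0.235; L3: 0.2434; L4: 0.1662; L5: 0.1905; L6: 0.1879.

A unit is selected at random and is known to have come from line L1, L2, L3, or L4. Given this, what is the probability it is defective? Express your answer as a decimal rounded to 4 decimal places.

Let S = {L1, L2, L3, L4}.
P(S) = 0.347 + 0.1 + 0.247 + 0.162 = 0.856.
P(D ∩ S) = 0.1395·0.347 + 0.235·0.1 + 0.2434·0.247 + 0.1662·0.162 = 0.0484065 + 0.0235 + 0.0601198 + 0.0269244 = 0.1589507.
P(D | S) = 0.1589507 / 0.856 = 0.185690…

0.1857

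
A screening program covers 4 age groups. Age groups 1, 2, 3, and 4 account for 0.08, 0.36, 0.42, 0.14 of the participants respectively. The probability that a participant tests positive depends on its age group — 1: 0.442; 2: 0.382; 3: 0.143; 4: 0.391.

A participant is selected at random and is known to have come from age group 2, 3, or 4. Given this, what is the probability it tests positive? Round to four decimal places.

Let S = {2, 3, 4}.
P(S) = 0.36 + 0.42 + 0.14 = 0.92.
P(T ∩ S) = 0.382·0.36 + 0.143·0.42 + 0.391·0.14 = 0.13752 + 0.06006 + 0.05474 = 0.25232.
P(T | S) = 0.25232 / 0.92 = 0.274261…

P(T|S) ≈ 0.2743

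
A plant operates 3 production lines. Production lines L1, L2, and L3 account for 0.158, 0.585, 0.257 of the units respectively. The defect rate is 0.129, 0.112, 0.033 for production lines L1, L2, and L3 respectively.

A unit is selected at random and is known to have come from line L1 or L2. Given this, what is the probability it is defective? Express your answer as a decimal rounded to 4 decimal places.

P(D|S) ≈ 0.1156

Let S = {L1, L2}.
P(S) = 0.158 + 0.585 = 0.743.
P(D ∩ S) = 0.129·0.158 + 0.112·0.585 = 0.020382 + 0.06552 = 0.085902.
P(D | S) = 0.085902 / 0.743 = 0.115615…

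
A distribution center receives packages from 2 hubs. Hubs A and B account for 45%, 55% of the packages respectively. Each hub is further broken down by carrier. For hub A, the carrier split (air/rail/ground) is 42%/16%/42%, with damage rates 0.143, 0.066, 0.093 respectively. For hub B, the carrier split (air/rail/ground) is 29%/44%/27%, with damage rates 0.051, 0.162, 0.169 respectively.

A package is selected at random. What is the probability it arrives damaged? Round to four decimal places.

0.1218

P(D|A) = 0.42·0.143 + 0.16·0.066 + 0.42·0.093 = 0.06006 + 0.01056 + 0.03906 = 0.10968
P(D|B) = 0.29·0.051 + 0.44·0.162 + 0.27·0.169 = 0.01479 + 0.07128 + 0.04563 = 0.1317
Then overall,
P(D) = 0.45·0.10968 + 0.55·0.1317
      = 0.049356 + 0.072435 = 0.121791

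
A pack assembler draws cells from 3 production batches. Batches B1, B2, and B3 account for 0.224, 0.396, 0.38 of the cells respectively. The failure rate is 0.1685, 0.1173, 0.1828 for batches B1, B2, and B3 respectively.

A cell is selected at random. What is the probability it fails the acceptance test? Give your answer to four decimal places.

By the law of total probability,
P(F) = P(F|B1)·P(B1) + P(F|B2)·P(B2) + P(F|B3)·P(B3)
      = 0.1685·0.224 + 0.1173·0.396 + 0.1828·0.38
      = 0.037744 + 0.0464508 + 0.069464 = 0.1536588

P(F) ≈ 0.1537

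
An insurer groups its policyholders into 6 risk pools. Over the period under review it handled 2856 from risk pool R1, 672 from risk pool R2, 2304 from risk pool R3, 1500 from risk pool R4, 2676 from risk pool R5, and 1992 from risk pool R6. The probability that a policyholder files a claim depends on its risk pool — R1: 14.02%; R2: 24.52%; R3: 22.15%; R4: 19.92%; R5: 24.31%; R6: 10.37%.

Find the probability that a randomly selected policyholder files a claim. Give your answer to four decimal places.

Total: 2856 + 672 + 2304 + 1500 + 2676 + 1992 = 12000.
P(R1) = 2856/12000 = 0.238. P(R2) = 672/12000 = 0.056. P(R3) = 2304/12000 = 0.192. P(R4) = 1500/12000 = 0.125. P(R5) = 2676/12000 = 0.223. P(R6) = 1992/12000 = 0.166.
P(C) = P(C|R1)·P(R1) + P(C|R2)·P(R2) + P(C|R3)·P(R3) + P(C|R4)·P(R4) + P(C|R5)·P(R5) + P(C|R6)·P(R6)
      = 0.1402·0.238 + 0.2452·0.056 + 0.2215·0.192 + 0.1992·0.125 + 0.2431·0.223 + 0.1037·0.166
      = 0.0333676 + 0.0137312 + 0.042528 + 0.0249 + 0.0542113 + 0.0172142 = 0.1859523

0.1860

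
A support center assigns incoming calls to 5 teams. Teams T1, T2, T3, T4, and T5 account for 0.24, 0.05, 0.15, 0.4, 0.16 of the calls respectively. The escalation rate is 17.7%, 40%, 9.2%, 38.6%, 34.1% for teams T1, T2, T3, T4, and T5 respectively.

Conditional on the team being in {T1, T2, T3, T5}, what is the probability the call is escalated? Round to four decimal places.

0.2181

Let S = {T1, T2, T3, T5}.
P(S) = 0.24 + 0.05 + 0.15 + 0.16 = 0.6.
P(E ∩ S) = 0.177·0.24 + 0.4·0.05 + 0.092·0.15 + 0.341·0.16 = 0.04248 + 0.02 + 0.0138 + 0.05456 = 0.13084.
P(E | S) = 0.13084 / 0.6 = 0.218067…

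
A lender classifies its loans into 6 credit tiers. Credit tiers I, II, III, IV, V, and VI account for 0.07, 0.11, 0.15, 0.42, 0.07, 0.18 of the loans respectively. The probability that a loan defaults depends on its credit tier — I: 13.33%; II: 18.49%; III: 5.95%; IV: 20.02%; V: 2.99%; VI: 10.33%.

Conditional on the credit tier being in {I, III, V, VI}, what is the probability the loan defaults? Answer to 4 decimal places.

0.0829

Let S = {I, III, V, VI}.
P(S) = 0.07 + 0.15 + 0.07 + 0.18 = 0.47.
P(D ∩ S) = 0.1333·0.07 + 0.0595·0.15 + 0.0299·0.07 + 0.1033·0.18 = 0.009331 + 0.008925 + 0.002093 + 0.018594 = 0.038943.
P(D | S) = 0.038943 / 0.47 = 0.082857…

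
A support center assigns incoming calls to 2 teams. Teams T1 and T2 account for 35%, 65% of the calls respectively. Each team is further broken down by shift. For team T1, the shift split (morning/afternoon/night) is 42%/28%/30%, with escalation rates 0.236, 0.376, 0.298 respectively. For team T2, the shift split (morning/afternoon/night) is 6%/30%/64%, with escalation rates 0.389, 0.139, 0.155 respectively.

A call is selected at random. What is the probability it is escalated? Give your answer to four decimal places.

P(E|T1) = 0.42·0.236 + 0.28·0.376 + 0.3·0.298 = 0.09912 + 0.10528 + 0.0894 = 0.2938
P(E|T2) = 0.06·0.389 + 0.3·0.139 + 0.64·0.155 = 0.02334 + 0.0417 + 0.0992 = 0.16424
Then overall,
P(E) = 0.35·0.2938 + 0.65·0.16424
      = 0.10283 + 0.106756 = 0.209586

0.2096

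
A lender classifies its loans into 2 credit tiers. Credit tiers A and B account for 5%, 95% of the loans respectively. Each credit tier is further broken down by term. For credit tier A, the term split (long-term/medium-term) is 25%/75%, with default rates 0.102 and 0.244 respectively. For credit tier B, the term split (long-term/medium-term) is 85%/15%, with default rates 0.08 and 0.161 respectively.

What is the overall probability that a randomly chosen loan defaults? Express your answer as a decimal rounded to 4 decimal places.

P(D|A) = 0.25·0.102 + 0.75·0.244 = 0.0255 + 0.183 = 0.2085
P(D|B) = 0.85·0.08 + 0.15·0.161 = 0.068 + 0.02415 = 0.09215
By total probability over the outer partition,
P(D) = 0.05·0.2085 + 0.95·0.09215
      = 0.010425 + 0.0875425 = 0.0979675

P(D) ≈ 0.0980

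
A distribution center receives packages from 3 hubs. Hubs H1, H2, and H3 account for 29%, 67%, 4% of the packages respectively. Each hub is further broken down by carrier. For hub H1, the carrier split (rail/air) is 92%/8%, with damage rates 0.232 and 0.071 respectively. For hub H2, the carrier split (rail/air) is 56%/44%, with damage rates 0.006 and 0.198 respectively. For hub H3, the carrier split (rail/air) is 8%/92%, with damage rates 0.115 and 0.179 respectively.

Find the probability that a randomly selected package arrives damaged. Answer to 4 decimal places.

P(D|H1) = 0.92·0.232 + 0.08·0.071 = 0.21344 + 0.00568 = 0.21912
P(D|H2) = 0.56·0.006 + 0.44·0.198 = 0.00336 + 0.08712 = 0.09048
P(D|H3) = 0.08·0.115 + 0.92·0.179 = 0.0092 + 0.16468 = 0.17388
By total probability over the outer partition,
P(D) = 0.29·0.21912 + 0.67·0.09048 + 0.04·0.17388
      = 0.0635448 + 0.0606216 + 0.0069552 = 0.1311216

0.1311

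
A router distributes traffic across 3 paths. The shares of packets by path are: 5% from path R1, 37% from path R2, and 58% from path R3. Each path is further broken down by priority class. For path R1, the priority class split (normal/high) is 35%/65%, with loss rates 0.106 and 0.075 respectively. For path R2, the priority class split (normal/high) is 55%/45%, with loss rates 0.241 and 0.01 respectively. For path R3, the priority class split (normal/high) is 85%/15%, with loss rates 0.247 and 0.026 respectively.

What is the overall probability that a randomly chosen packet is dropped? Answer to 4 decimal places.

P(L|R1) = 0.35·0.106 + 0.65·0.075 = 0.0371 + 0.04875 = 0.08585
P(L|R2) = 0.55·0.241 + 0.45·0.01 = 0.13255 + 0.0045 = 0.13705
P(L|R3) = 0.85·0.247 + 0.15·0.026 = 0.20995 + 0.0039 = 0.21385
By total probability over the outer partition,
P(L) = 0.05·0.08585 + 0.37·0.13705 + 0.58·0.21385
      = 0.0042925 + 0.0507085 + 0.124033 = 0.179034

P(L) ≈ 0.1790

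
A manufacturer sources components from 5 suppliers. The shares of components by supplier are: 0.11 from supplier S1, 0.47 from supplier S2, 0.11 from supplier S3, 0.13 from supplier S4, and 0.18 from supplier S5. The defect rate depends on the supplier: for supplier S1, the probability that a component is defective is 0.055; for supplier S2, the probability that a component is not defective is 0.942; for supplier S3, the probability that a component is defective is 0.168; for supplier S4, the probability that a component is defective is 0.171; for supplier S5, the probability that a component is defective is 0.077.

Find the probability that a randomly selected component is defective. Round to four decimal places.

0.0879

P(D|S2) = 1 − 0.942 = 0.058.
P(D) = P(D|S1)·P(S1) + P(D|S2)·P(S2) + P(D|S3)·P(S3) + P(D|S4)·P(S4) + P(D|S5)·P(S5)
      = 0.055·0.11 + 0.058·0.47 + 0.168·0.11 + 0.171·0.13 + 0.077·0.18
      = 0.00605 + 0.02726 + 0.01848 + 0.02223 + 0.01386 = 0.08788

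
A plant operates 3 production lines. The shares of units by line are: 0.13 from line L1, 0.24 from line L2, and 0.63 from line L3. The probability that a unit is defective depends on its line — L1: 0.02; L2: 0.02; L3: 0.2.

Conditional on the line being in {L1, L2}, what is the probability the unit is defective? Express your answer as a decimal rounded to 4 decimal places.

P(D|S) ≈ 0.0200

Let S = {L1, L2}.
P(S) = 0.13 + 0.24 = 0.37.
P(D ∩ S) = 0.02·0.13 + 0.02·0.24 = 0.0026 + 0.0048 = 0.0074.
P(D | S) = 0.0074 / 0.37 = 0.020000…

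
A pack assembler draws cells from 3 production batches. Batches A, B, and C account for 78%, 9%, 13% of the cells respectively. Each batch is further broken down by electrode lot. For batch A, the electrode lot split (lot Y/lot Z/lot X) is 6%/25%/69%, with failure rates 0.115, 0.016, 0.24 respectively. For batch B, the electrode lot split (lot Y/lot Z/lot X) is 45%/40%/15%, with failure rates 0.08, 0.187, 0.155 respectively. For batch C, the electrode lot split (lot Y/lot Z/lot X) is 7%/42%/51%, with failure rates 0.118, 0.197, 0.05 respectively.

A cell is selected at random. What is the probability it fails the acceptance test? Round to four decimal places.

0.1649

P(F|A) = 0.06·0.115 + 0.25·0.016 + 0.69·0.24 = 0.0069 + 0.004 + 0.1656 = 0.1765
P(F|B) = 0.45·0.08 + 0.4·0.187 + 0.15·0.155 = 0.036 + 0.0748 + 0.02325 = 0.13405
P(F|C) = 0.07·0.118 + 0.42·0.197 + 0.51·0.05 = 0.00826 + 0.08274 + 0.0255 = 0.1165
Then overall,
P(F) = 0.78·0.1765 + 0.09·0.13405 + 0.13·0.1165
      = 0.13767 + 0.0120645 + 0.015145 = 0.1648795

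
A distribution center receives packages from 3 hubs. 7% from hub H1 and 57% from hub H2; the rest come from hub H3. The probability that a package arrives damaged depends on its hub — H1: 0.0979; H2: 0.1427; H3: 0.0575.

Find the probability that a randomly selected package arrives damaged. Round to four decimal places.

P(H3) = 1 − (0.07 + 0.57) = 0.36.
Summing over the partition,
P(D) = P(D|H1)·P(H1) + P(D|H2)·P(H2) + P(D|H3)·P(H3)
      = 0.0979·0.07 + 0.1427·0.57 + 0.0575·0.36
      = 0.006853 + 0.081339 + 0.0207 = 0.108892

P(D) ≈ 0.1089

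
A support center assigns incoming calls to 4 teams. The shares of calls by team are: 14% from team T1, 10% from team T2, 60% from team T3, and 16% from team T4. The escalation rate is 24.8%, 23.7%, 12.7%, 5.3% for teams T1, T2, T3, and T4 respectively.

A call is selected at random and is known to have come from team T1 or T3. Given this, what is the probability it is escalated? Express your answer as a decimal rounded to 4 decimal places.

0.1499

Let S = {T1, T3}.
P(S) = 0.14 + 0.6 = 0.74.
P(E ∩ S) = 0.248·0.14 + 0.127·0.6 = 0.03472 + 0.0762 = 0.11092.
P(E | S) = 0.11092 / 0.74 = 0.149892…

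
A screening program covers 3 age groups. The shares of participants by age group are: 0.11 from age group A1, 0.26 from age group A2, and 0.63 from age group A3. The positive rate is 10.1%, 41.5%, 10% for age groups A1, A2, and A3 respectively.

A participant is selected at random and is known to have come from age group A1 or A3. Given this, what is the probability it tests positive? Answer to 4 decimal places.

0.1001

Let S = {A1, A3}.
P(S) = 0.11 + 0.63 = 0.74.
P(T ∩ S) = 0.101·0.11 + 0.1·0.63 = 0.01111 + 0.063 = 0.07411.
P(T | S) = 0.07411 / 0.74 = 0.100149…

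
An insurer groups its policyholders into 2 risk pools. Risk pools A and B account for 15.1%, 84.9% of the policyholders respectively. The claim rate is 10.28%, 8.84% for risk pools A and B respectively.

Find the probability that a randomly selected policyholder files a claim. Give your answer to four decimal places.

0.0906

Using total probability over the partition,
P(C) = P(C|A)·P(A) + P(C|B)·P(B)
      = 0.1028·0.151 + 0.0884·0.849
      = 0.0155228 + 0.0750516 = 0.0905744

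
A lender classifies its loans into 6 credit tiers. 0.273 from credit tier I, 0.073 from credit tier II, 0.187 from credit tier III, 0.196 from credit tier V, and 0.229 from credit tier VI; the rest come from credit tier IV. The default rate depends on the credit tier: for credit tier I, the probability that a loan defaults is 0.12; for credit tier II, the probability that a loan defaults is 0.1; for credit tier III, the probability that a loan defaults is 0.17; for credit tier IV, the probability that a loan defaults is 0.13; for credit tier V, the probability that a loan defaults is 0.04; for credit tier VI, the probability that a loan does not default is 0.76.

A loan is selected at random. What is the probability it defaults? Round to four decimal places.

0.1401

P(IV) = 1 − (0.273 + 0.073 + 0.187 + 0.196 + 0.229) = 0.042.
P(D|VI) = 1 − 0.76 = 0.24.
By the law of total probability,
P(D) = P(D|I)·P(I) + P(D|II)·P(II) + P(D|III)·P(III) + P(D|IV)·P(IV) + P(D|V)·P(V) + P(D|VI)·P(VI)
      = 0.12·0.273 + 0.1·0.073 + 0.17·0.187 + 0.13·0.042 + 0.04·0.196 + 0.24·0.229
      = 0.03276 + 0.0073 + 0.03179 + 0.00546 + 0.00784 + 0.05496 = 0.14011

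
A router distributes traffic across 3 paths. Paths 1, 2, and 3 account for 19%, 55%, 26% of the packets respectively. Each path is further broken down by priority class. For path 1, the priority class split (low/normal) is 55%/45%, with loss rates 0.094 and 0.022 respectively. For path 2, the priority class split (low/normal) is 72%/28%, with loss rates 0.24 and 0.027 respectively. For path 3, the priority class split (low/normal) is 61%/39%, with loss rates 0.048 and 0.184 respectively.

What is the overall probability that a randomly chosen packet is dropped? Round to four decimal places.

P(L|1) = 0.55·0.094 + 0.45·0.022 = 0.0517 + 0.0099 = 0.0616
P(L|2) = 0.72·0.24 + 0.28·0.027 = 0.1728 + 0.00756 = 0.18036
P(L|3) = 0.61·0.048 + 0.39·0.184 = 0.02928 + 0.07176 = 0.10104
By total probability over the outer partition,
P(L) = 0.19·0.0616 + 0.55·0.18036 + 0.26·0.10104
      = 0.011704 + 0.099198 + 0.0262704 = 0.1371724

P(L) ≈ 0.1372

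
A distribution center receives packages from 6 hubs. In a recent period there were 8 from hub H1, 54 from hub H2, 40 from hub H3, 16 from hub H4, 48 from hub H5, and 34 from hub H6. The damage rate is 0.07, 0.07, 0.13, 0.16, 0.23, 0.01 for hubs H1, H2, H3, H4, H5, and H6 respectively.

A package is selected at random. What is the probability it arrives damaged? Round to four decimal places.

P(D) ≈ 0.1174

Total: 8 + 54 + 40 + 16 + 48 + 34 = 200.
P(H1) = 8/200 = 0.04. P(H2) = 54/200 = 0.27. P(H3) = 40/200 = 0.2. P(H4) = 16/200 = 0.08. P(H5) = 48/200 = 0.24. P(H6) = 34/200 = 0.17.
P(D) = P(D|H1)·P(H1) + P(D|H2)·P(H2) + P(D|H3)·P(H3) + P(D|H4)·P(H4) + P(D|H5)·P(H5) + P(D|H6)·P(H6)
      = 0.07·0.04 + 0.07·0.27 + 0.13·0.2 + 0.16·0.08 + 0.23·0.24 + 0.01·0.17
      = 0.0028 + 0.0189 + 0.026 + 0.0128 + 0.0552 + 0.0017 = 0.1174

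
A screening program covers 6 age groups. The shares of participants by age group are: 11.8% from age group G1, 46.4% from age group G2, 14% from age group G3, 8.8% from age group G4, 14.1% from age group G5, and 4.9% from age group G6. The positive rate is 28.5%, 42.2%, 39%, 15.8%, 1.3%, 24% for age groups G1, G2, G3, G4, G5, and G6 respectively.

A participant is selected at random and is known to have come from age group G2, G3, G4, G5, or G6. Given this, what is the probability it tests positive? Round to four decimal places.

0.3151

Let S = {G2, G3, G4, G5, G6}.
P(S) = 0.464 + 0.14 + 0.088 + 0.141 + 0.049 = 0.882.
P(T ∩ S) = 0.422·0.464 + 0.39·0.14 + 0.158·0.088 + 0.013·0.141 + 0.24·0.049 = 0.195808 + 0.0546 + 0.013904 + 0.001833 + 0.01176 = 0.277905.
P(T | S) = 0.277905 / 0.882 = 0.315085…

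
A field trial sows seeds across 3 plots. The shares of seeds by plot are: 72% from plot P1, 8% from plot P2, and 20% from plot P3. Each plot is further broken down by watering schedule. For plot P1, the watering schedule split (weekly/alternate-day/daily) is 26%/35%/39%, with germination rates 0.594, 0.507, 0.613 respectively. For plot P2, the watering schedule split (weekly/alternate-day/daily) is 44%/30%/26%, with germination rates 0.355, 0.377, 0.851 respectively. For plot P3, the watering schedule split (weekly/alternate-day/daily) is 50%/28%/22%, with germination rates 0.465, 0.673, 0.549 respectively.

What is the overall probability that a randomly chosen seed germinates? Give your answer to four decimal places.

P(G) ≈ 0.5587

P(G|P1) = 0.26·0.594 + 0.35·0.507 + 0.39·0.613 = 0.15444 + 0.17745 + 0.23907 = 0.57096
P(G|P2) = 0.44·0.355 + 0.3·0.377 + 0.26·0.851 = 0.1562 + 0.1131 + 0.22126 = 0.49056
P(G|P3) = 0.5·0.465 + 0.28·0.673 + 0.22·0.549 = 0.2325 + 0.18844 + 0.12078 = 0.54172
By total probability over the outer partition,
P(G) = 0.72·0.57096 + 0.08·0.49056 + 0.2·0.54172
      = 0.4110912 + 0.0392448 + 0.108344 = 0.55868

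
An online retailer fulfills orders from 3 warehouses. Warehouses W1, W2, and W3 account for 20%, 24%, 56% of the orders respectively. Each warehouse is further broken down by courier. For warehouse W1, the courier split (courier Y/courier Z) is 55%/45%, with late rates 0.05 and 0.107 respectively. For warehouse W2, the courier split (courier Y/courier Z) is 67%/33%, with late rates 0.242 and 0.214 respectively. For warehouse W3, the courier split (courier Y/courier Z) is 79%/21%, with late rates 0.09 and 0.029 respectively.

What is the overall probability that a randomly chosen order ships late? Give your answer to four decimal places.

0.1142

P(L|W1) = 0.55·0.05 + 0.45·0.107 = 0.0275 + 0.04815 = 0.07565
P(L|W2) = 0.67·0.242 + 0.33·0.214 = 0.16214 + 0.07062 = 0.23276
P(L|W3) = 0.79·0.09 + 0.21·0.029 = 0.0711 + 0.00609 = 0.07719
By total probability over the outer partition,
P(L) = 0.2·0.07565 + 0.24·0.23276 + 0.56·0.07719
      = 0.01513 + 0.0558624 + 0.0432264 = 0.1142188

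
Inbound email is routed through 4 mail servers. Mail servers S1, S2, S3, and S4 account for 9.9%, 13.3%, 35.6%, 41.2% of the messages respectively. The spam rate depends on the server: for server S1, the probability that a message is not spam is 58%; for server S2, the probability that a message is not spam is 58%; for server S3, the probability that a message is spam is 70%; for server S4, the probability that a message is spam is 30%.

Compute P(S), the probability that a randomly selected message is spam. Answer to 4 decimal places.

P(S|S1) = 1 − 0.58 = 0.42.
P(S|S2) = 1 − 0.58 = 0.42.
P(S) = P(S|S1)·P(S1) + P(S|S2)·P(S2) + P(S|S3)·P(S3) + P(S|S4)·P(S4)
      = 0.42·0.099 + 0.42·0.133 + 0.7·0.356 + 0.3·0.412
      = 0.04158 + 0.05586 + 0.2492 + 0.1236 = 0.47024

0.4702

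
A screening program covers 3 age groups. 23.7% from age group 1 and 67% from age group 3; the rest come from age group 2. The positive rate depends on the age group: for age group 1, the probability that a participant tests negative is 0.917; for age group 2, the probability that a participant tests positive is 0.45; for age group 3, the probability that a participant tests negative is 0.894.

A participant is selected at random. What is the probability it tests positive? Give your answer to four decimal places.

P(2) = 1 − (0.237 + 0.67) = 0.093.
P(T|1) = 1 − 0.917 = 0.083.
P(T|3) = 1 − 0.894 = 0.106.
P(T) = P(T|1)·P(1) + P(T|2)·P(2) + P(T|3)·P(3)
      = 0.083·0.237 + 0.45·0.093 + 0.106·0.67
      = 0.019671 + 0.04185 + 0.07102 = 0.132541

P(T) ≈ 0.1325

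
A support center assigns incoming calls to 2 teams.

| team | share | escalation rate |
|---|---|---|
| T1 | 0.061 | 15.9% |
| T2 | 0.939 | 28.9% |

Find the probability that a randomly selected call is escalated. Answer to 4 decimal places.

P(E) ≈ 0.2811

P(E) = P(E|T1)·P(T1) + P(E|T2)·P(T2)
      = 0.159·0.061 + 0.289·0.939
      = 0.009699 + 0.271371 = 0.28107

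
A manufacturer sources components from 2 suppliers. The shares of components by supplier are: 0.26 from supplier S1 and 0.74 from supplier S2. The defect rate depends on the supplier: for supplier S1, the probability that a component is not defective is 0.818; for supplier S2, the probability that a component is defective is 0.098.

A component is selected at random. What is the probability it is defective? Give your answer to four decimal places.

P(D) ≈ 0.1198

P(D|S1) = 1 − 0.818 = 0.182.
P(D) = P(D|S1)·P(S1) + P(D|S2)·P(S2)
      = 0.182·0.26 + 0.098·0.74
      = 0.04732 + 0.07252 = 0.11984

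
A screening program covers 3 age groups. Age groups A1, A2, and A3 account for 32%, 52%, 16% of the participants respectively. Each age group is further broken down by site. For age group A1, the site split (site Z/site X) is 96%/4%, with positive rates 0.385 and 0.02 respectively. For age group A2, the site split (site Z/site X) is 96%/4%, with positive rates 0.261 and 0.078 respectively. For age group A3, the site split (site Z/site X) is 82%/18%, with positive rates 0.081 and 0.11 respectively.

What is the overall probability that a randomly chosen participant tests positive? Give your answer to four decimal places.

P(T|A1) = 0.96·0.385 + 0.04·0.02 = 0.3696 + 0.0008 = 0.3704
P(T|A2) = 0.96·0.261 + 0.04·0.078 = 0.25056 + 0.00312 = 0.25368
P(T|A3) = 0.82·0.081 + 0.18·0.11 = 0.06642 + 0.0198 = 0.08622
Then overall,
P(T) = 0.32·0.3704 + 0.52·0.25368 + 0.16·0.08622
      = 0.118528 + 0.1319136 + 0.0137952 = 0.2642368

P(T) ≈ 0.2642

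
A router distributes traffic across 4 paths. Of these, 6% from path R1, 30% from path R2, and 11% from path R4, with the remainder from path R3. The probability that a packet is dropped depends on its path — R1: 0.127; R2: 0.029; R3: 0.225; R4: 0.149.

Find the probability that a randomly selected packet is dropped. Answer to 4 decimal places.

P(L) ≈ 0.1520

P(R3) = 1 − (0.06 + 0.3 + 0.11) = 0.53.
By the law of total probability,
P(L) = P(L|R1)·P(R1) + P(L|R2)·P(R2) + P(L|R3)·P(R3) + P(L|R4)·P(R4)
      = 0.127·0.06 + 0.029·0.3 + 0.225·0.53 + 0.149·0.11
      = 0.00762 + 0.0087 + 0.11925 + 0.01639 = 0.15196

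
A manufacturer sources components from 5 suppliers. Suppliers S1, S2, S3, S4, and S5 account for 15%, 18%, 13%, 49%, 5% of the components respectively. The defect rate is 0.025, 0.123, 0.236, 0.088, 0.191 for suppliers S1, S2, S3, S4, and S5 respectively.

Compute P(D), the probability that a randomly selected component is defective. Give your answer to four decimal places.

P(D) ≈ 0.1092

P(D) = P(D|S1)·P(S1) + P(D|S2)·P(S2) + P(D|S3)·P(S3) + P(D|S4)·P(S4) + P(D|S5)·P(S5)
      = 0.025·0.15 + 0.123·0.18 + 0.236·0.13 + 0.088·0.49 + 0.191·0.05
      = 0.00375 + 0.02214 + 0.03068 + 0.04312 + 0.00955 = 0.10924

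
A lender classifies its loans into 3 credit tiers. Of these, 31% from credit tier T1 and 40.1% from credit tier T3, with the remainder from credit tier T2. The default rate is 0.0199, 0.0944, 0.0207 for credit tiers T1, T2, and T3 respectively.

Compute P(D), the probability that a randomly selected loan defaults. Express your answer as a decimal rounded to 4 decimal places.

P(T2) = 1 − (0.31 + 0.401) = 0.289.
P(D) = P(D|T1)·P(T1) + P(D|T2)·P(T2) + P(D|T3)·P(T3)
      = 0.0199·0.31 + 0.0944·0.289 + 0.0207·0.401
      = 0.006169 + 0.0272816 + 0.0083007 = 0.0417513

P(D) ≈ 0.0418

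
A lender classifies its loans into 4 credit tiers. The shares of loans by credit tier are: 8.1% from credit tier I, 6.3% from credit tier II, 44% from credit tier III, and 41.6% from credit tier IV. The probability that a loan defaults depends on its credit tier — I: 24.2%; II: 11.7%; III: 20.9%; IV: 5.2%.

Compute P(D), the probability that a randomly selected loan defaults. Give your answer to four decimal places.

P(D) = P(D|I)·P(I) + P(D|II)·P(II) + P(D|III)·P(III) + P(D|IV)·P(IV)
      = 0.242·0.081 + 0.117·0.063 + 0.209·0.44 + 0.052·0.416
      = 0.019602 + 0.007371 + 0.09196 + 0.021632 = 0.140565

P(D) ≈ 0.1406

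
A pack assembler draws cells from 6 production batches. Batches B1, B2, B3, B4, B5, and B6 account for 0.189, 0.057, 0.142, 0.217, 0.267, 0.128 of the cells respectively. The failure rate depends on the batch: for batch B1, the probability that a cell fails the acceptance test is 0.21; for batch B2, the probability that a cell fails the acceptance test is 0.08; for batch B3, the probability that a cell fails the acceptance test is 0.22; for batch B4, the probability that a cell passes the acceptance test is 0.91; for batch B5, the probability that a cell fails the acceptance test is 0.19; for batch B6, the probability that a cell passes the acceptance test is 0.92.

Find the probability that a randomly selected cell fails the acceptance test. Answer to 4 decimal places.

P(F) ≈ 0.1560

P(F|B4) = 1 − 0.91 = 0.09.
P(F|B6) = 1 − 0.92 = 0.08.
P(F) = P(F|B1)·P(B1) + P(F|B2)·P(B2) + P(F|B3)·P(B3) + P(F|B4)·P(B4) + P(F|B5)·P(B5) + P(F|B6)·P(B6)
      = 0.21·0.189 + 0.08·0.057 + 0.22·0.142 + 0.09·0.217 + 0.19·0.267 + 0.08·0.128
      = 0.03969 + 0.00456 + 0.03124 + 0.01953 + 0.05073 + 0.01024 = 0.15599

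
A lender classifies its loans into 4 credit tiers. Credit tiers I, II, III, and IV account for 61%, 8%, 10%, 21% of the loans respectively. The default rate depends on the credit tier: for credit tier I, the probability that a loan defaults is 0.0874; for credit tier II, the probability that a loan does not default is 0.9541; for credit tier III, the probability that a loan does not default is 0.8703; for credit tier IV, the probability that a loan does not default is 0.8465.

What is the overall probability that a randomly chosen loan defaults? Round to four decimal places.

P(D) ≈ 0.1022

P(D|II) = 1 − 0.9541 = 0.0459.
P(D|III) = 1 − 0.8703 = 0.1297.
P(D|IV) = 1 − 0.8465 = 0.1535.
Summing over the partition,
P(D) = P(D|I)·P(I) + P(D|II)·P(II) + P(D|III)·P(III) + P(D|IV)·P(IV)
      = 0.0874·0.61 + 0.0459·0.08 + 0.1297·0.1 + 0.1535·0.21
      = 0.053314 + 0.003672 + 0.01297 + 0.032235 = 0.102191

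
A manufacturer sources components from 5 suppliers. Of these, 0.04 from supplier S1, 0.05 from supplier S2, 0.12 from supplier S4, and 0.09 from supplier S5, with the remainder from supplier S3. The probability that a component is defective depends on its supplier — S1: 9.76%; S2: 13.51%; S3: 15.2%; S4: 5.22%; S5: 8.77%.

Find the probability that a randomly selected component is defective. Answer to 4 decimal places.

0.1312

P(S3) = 1 − (0.04 + 0.05 + 0.12 + 0.09) = 0.7.
P(D) = P(D|S1)·P(S1) + P(D|S2)·P(S2) + P(D|S3)·P(S3) + P(D|S4)·P(S4) + P(D|S5)·P(S5)
      = 0.0976·0.04 + 0.1351·0.05 + 0.152·0.7 + 0.0522·0.12 + 0.0877·0.09
      = 0.003904 + 0.006755 + 0.1064 + 0.006264 + 0.007893 = 0.131216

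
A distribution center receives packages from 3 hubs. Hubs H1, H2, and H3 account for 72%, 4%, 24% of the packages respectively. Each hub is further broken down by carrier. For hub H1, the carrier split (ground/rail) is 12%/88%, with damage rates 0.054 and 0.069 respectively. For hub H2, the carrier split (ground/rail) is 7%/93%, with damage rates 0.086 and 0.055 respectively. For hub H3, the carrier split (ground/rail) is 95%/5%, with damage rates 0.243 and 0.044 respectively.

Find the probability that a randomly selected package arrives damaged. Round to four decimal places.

0.1066

P(D|H1) = 0.12·0.054 + 0.88·0.069 = 0.00648 + 0.06072 = 0.0672
P(D|H2) = 0.07·0.086 + 0.93·0.055 = 0.00602 + 0.05115 = 0.05717
P(D|H3) = 0.95·0.243 + 0.05·0.044 = 0.23085 + 0.0022 = 0.23305
By total probability over the outer partition,
P(D) = 0.72·0.0672 + 0.04·0.05717 + 0.24·0.23305
      = 0.048384 + 0.0022868 + 0.055932 = 0.1066028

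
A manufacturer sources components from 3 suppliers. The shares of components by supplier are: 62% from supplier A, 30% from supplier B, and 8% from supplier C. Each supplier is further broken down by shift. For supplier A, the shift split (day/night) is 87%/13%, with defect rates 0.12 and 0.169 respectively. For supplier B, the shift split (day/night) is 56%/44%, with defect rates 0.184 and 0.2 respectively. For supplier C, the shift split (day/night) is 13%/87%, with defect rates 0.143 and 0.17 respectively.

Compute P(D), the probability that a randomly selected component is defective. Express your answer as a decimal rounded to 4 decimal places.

P(D|A) = 0.87·0.12 + 0.13·0.169 = 0.1044 + 0.02197 = 0.12637
P(D|B) = 0.56·0.184 + 0.44·0.2 = 0.10304 + 0.088 = 0.19104
P(D|C) = 0.13·0.143 + 0.87·0.17 = 0.01859 + 0.1479 = 0.16649
By total probability over the outer partition,
P(D) = 0.62·0.12637 + 0.3·0.19104 + 0.08·0.16649
      = 0.0783494 + 0.057312 + 0.0133192 = 0.1489806

0.1490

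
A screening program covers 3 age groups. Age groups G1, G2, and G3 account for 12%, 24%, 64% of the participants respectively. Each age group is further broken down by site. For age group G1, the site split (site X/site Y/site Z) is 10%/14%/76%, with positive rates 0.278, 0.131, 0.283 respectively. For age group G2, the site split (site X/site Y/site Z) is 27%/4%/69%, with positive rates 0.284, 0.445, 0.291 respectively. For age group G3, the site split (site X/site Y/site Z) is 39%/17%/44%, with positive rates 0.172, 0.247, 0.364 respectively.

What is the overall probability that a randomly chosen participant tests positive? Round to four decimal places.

P(T|G1) = 0.1·0.278 + 0.14·0.131 + 0.76·0.283 = 0.0278 + 0.01834 + 0.21508 = 0.26122
P(T|G2) = 0.27·0.284 + 0.04·0.445 + 0.69·0.291 = 0.07668 + 0.0178 + 0.20079 = 0.29527
P(T|G3) = 0.39·0.172 + 0.17·0.247 + 0.44·0.364 = 0.06708 + 0.04199 + 0.16016 = 0.26923
Then overall,
P(T) = 0.12·0.26122 + 0.24·0.29527 + 0.64·0.26923
      = 0.0313464 + 0.0708648 + 0.1723072 = 0.2745184

0.2745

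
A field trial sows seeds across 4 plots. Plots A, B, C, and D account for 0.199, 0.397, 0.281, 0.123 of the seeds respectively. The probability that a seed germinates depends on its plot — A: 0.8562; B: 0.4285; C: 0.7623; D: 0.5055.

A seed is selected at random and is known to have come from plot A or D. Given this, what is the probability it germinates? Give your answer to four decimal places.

Let S = {A, D}.
P(S) = 0.199 + 0.123 = 0.322.
P(G ∩ S) = 0.8562·0.199 + 0.5055·0.123 = 0.1703838 + 0.0621765 = 0.2325603.
P(G | S) = 0.2325603 / 0.322 = 0.722237…

0.7222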